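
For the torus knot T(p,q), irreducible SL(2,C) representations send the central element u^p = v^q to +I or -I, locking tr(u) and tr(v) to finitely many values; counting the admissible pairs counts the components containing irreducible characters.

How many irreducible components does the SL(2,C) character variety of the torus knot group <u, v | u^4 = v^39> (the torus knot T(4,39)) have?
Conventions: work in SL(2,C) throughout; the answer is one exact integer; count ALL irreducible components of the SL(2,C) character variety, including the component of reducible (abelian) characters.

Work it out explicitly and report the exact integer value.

For T(4,39): irreducibility forces the central element u^4 = v^39 to one of +I, -I.
On an irreducible component, tr(u) is locked at 2*cos(pi*alpha/4) for some alpha in 1..3, and tr(v) at 2*cos(pi*beta/39) for some beta in 1..38.
u^4 = (-1)^alpha I and v^39 = (-1)^beta I must agree, so alpha and beta have equal parity.
Counting: 2 odd alphas x 19 odd betas + 1 even alphas x 19 even betas = 38 + 19 = 57.
components with irreducible characters: 57; plus the single component of reducible (abelian) characters: total 58.

58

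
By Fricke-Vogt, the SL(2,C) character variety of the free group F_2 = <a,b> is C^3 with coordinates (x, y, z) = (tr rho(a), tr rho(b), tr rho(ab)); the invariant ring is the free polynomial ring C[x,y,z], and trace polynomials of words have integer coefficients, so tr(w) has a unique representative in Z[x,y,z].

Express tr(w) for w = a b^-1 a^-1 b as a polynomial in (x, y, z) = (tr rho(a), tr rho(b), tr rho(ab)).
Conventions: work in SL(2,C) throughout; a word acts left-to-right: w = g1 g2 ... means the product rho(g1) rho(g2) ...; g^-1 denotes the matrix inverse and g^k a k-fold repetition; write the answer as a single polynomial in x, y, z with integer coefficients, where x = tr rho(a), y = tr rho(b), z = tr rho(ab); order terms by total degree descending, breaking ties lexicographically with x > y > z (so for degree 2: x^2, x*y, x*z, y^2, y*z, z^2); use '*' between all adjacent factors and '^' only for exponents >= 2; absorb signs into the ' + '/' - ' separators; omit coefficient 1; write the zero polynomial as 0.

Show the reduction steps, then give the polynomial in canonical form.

-x*y*z + x^2 + y^2 + z^2 - 2

next, tr(a b a) = tr(a)*tr(b a) - tr(b) = x*z - y
and tr(a b a b) = tr(a b)*tr(a b) - tr(1) = z^2 - 2
and tr(b a b^-1 a) = tr(a b a)*tr(b) - tr(a b a b) = x*y*z - y^2 - z^2 + 2
and tr(a b^-1 a^-1 b) = tr(b a b^-1)*tr(a) - tr(b a b^-1 a) = -x*y*z + x^2 + y^2 + z^2 - 2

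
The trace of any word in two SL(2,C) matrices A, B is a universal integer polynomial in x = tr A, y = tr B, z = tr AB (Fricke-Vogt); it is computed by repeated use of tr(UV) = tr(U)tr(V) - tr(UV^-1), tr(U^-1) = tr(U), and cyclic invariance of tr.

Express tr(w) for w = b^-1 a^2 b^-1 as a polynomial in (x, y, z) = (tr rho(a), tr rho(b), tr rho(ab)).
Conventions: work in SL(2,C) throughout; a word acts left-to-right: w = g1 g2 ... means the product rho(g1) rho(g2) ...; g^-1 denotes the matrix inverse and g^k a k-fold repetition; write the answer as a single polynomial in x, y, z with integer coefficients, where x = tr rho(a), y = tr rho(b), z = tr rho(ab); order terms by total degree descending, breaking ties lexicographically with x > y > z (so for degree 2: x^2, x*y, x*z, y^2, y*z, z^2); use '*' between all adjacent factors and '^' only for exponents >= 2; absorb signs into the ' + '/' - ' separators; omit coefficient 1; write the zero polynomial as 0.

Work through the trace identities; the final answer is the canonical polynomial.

trace(a^2) = trace(a)*trace(a) - trace(1) = x^2 - 2
trace(a^2 b) = trace(a)*trace(b a) - trace(b) = x*z - y
trace(a^2 b^-1) = trace(a^2)*trace(b) - trace(a^2 b) = x^2*y - x*z - y
so trace(b^-1 a^2 b^-1) = trace(a^2 b^-1)*trace(b) - trace(a^2) = x^2*y^2 - x*y*z - x^2 - y^2 + 2

x^2*y^2 - x*y*z - x^2 - y^2 + 2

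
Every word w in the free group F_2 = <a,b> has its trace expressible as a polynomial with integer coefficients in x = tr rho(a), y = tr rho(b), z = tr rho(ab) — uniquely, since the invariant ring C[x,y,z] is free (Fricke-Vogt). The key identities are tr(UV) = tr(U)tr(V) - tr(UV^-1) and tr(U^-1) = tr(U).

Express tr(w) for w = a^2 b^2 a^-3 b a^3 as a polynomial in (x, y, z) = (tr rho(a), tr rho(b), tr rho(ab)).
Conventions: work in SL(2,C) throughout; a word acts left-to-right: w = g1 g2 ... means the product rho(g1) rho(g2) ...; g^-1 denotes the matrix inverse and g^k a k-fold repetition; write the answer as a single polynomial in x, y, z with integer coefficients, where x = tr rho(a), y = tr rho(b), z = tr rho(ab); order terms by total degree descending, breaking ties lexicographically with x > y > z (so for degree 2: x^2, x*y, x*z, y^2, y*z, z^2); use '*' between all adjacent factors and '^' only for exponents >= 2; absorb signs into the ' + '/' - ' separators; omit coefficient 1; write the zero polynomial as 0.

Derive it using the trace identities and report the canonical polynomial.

x^7*y^2*z - x^8*y - x^6*y^3 - x^6*y*z^2 - 4*x^5*y^2*z + 8*x^6*y + 4*x^4*y^3 + 4*x^4*y*z^2 + 4*x^3*y^2*z - 20*x^4*y - 4*x^2*y^3 - 4*x^2*y*z^2 + 16*x^2*y + y*z^2 - x*z - y

tr(a b a) = tr(a)*tr(b a) - tr(b) = x*z - y
tr(a^3 b) = tr(a)*tr(a b a) - tr(a b) = x^2*z - x*y - z
tr(a^2) = tr(a)*tr(a) - tr(1) = x^2 - 2
tr(a^3) = tr(a)*tr(a^2) - tr(a) = x^3 - 3*x
tr(a^2 b^2 a) = tr(b)*tr(a^3 b) - tr(a^3) = x^2*y*z - x^3 - x*y^2 - y*z + 3*x
tr(b^2 a) = tr(b)*tr(a b) - tr(a) = y*z - x
tr(b^2) = tr(b)*tr(b) - tr(1) = y^2 - 2
tr(a^2 b^2) = tr(a)*tr(b^2 a) - tr(b^2) = x*y*z - x^2 - y^2 + 2
tr(a^2 b^2 a^2) = tr(a)*tr(a^2 b^2 a) - tr(a^2 b^2) = x^3*y*z - x^4 - x^2*y^2 - 2*x*y*z + 4*x^2 + y^2 - 2
tr(a^5 b^2) = tr(a)*tr(a^2 b^2 a^2) - tr(a^2 b^2 a) = x^4*y*z - x^5 - x^3*y^2 - 3*x^2*y*z + 5*x^3 + 2*x*y^2 + y*z - 5*x
tr(a^2 b a^2) = tr(a)*tr(a^2 b a) - tr(a^2 b) = x^3*z - x^2*y - 2*x*z + y
tr(a^5 b) = tr(a)*tr(a^2 b a^2) - tr(a^2 b a) = x^4*z - x^3*y - 3*x^2*z + 2*x*y + z
tr(b a^5 b^2) = tr(b)*tr(a^5 b^2) - tr(a^5 b) = x^4*y^2*z - x^5*y - x^3*y^3 - x^4*z - 3*x^2*y^2*z + 6*x^3*y + 2*x*y^3 + 3*x^2*z + y^2*z - 7*x*y - z
tr(b a b a) = tr(b a)*tr(b a) - tr(1)   [split at repeated b] = z^2 - 2
tr(a b a b a) = tr(a)*tr(b a b a) - tr(b a b) = x*z^2 - y*z - x
tr(a^2 b a b a) = tr(a)*tr(a b a b a) - tr(a b a b) = x^2*z^2 - x*y*z - x^2 - z^2 + 2
tr(a b a^4 b) = tr(a)*tr(a^2 b a b a) - tr(a^2 b a b) = x^3*z^2 - x^2*y*z - x^3 - 2*x*z^2 + y*z + 3*x
tr(b^2 a b a^4) = tr(b)*tr(a b a^4 b) - tr(a b a^4) = x^3*y*z^2 - x^4*z - x^2*y^2*z - 2*x*y*z^2 + 3*x^2*z + y^2*z + x*y - z
tr(b^2 a b a^3) = tr(b)*tr(a b a^3 b) - tr(a b a^3) = x^2*y*z^2 - x^3*z - x*y^2*z - y*z^2 + 2*x*z + y
tr(b a^5 b^2 a) = tr(a)*tr(b^2 a b a^4) - tr(b^2 a b a^3) = x^4*y*z^2 - x^5*z - x^3*y^2*z - 3*x^2*y*z^2 + 4*x^3*z + 2*x*y^2*z + x^2*y + y*z^2 - 3*x*z - y
tr(a^-1 b a^5 b^2) = tr(b a^5 b^2)*tr(a) - tr(b a^5 b^2 a) = x^5*y^2*z - x^6*y - x^4*y^3 - x^4*y*z^2 - 2*x^3*y^2*z + 6*x^4*y + 2*x^2*y^3 + 3*x^2*y*z^2 - x^3*z - x*y^2*z - 8*x^2*y - y*z^2 + 2*x*z + y
tr(a^-2 b a^5 b^2) = tr(a^-1 b a^5 b^2)*tr(a) - tr(a^-1 b a^5 b^2 a) = x^6*y^2*z - x^7*y - x^5*y^3 - x^5*y*z^2 - 3*x^4*y^2*z + 7*x^5*y + 3*x^3*y^3 + 3*x^3*y*z^2 + 2*x^2*y^2*z - 14*x^3*y - 2*x*y^3 - x*y*z^2 - x^2*z - y^2*z + 8*x*y + z
tr(a^2 b^2 a^-3 b a^3) = tr(a^-2 b a^5 b^2)*tr(a) - tr(a^-2 b a^5 b^2 a) = x^7*y^2*z - x^8*y - x^6*y^3 - x^6*y*z^2 - 4*x^5*y^2*z + 8*x^6*y + 4*x^4*y^3 + 4*x^4*y*z^2 + 4*x^3*y^2*z - 20*x^4*y - 4*x^2*y^3 - 4*x^2*y*z^2 + 16*x^2*y + y*z^2 - x*z - y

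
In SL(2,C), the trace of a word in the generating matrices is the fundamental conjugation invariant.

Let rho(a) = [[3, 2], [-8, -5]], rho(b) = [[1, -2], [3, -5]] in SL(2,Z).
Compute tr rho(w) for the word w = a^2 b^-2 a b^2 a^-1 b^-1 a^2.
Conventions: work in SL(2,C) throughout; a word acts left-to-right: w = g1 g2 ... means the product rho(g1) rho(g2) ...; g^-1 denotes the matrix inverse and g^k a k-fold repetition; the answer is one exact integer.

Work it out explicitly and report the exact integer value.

6136580

rho(a) = [[3, 2], [-8, -5]]
... * rho(a) = [[3, 2], [-8, -5]]  ->  [[-7, -4], [16, 9]]
... * rho(b^-1) = [[-5, 2], [-3, 1]]  ->  [[47, -18], [-107, 41]]
... * rho(b^-1) = [[-5, 2], [-3, 1]]  ->  [[-181, 76], [412, -173]]
... * rho(a) = [[3, 2], [-8, -5]]  ->  [[-1151, -742], [2620, 1689]]
... * rho(b) = [[1, -2], [3, -5]]  ->  [[-3377, 6012], [7687, -13685]]
... * rho(b) = [[1, -2], [3, -5]]  ->  [[14659, -23306], [-33368, 53051]]
... * rho(a^-1) = [[-5, -2], [8, 3]]  ->  [[-259743, -99236], [591248, 225889]]
... * rho(b^-1) = [[-5, 2], [-3, 1]]  ->  [[1596423, -618722], [-3633907, 1408385]]
... * rho(a) = [[3, 2], [-8, -5]]  ->  [[9739045, 6286456], [-22168801, -14309739]]
... * rho(a) = [[3, 2], [-8, -5]]  ->  [[-21074513, -11954190], [47971509, 27211093]]
tr = -21074513 + 27211093 = 6136580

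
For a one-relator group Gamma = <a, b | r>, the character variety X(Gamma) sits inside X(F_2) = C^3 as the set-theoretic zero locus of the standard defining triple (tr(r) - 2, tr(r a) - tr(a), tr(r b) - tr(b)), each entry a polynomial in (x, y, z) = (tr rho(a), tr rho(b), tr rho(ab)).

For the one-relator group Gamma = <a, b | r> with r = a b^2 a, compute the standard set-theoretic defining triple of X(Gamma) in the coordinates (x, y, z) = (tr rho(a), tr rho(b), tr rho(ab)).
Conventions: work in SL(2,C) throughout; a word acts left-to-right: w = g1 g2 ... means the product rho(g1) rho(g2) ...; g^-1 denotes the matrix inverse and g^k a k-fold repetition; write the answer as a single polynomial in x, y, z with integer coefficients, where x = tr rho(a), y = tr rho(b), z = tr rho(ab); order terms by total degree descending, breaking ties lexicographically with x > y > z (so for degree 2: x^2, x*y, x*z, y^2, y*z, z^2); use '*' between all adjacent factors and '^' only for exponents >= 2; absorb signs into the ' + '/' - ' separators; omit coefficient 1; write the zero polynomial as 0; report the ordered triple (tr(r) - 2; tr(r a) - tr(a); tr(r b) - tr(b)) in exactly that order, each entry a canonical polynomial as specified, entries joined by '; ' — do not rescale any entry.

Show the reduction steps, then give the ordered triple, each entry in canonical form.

trace(b^2 a) = trace(b) trace(a b) - trace(a)   [square of b] = y*z - x
apply: trace(b^2) = trace(b) trace(b) - trace(1)   [square of b] = y^2 - 2
trace(a b^2 a) = trace(a) trace(b^2 a) - trace(b^2)   [square of a] = x*y*z - x^2 - y^2 + 2
trace(a b^2 a^2) = trace(a) trace(b^2 a^2) - trace(b^2 a) = x^2*y*z - x^3 - x*y^2 - y*z + 3*x
apply: trace(a b a b) = trace(a b) trace(a b) - trace(1) = z^2 - 2
apply: trace(a b a) = trace(a) trace(b a) - trace(b) = x*z - y
apply: trace(a b^2 a b) = trace(b) trace(a b a b) - trace(a b a) = y*z^2 - x*z - y
assemble the triple (trace(r) - 2; trace(r a) - x; trace(r b) - y)

x*y*z - x^2 - y^2; x^2*y*z - x^3 - x*y^2 - y*z + 2*x; y*z^2 - x*z - 2*y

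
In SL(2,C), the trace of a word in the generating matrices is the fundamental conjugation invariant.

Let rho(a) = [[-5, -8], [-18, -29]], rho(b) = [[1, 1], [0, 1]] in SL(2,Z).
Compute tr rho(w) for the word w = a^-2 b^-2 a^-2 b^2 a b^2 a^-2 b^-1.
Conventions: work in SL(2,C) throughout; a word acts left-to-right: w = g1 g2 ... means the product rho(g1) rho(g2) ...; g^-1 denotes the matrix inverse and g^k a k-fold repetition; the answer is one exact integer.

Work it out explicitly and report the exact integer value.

185208694616

rho(a^-1) = [[-29, 8], [18, -5]]
... * rho(a^-1) = [[-29, 8], [18, -5]]  ->  [[985, -272], [-612, 169]]
... * rho(b^-1) = [[1, -1], [0, 1]]  ->  [[985, -1257], [-612, 781]]
... * rho(b^-1) = [[1, -1], [0, 1]]  ->  [[985, -2242], [-612, 1393]]
... * rho(a^-1) = [[-29, 8], [18, -5]]  ->  [[-68921, 19090], [42822, -11861]]
... * rho(a^-1) = [[-29, 8], [18, -5]]  ->  [[2342329, -646818], [-1455336, 401881]]
... * rho(b) = [[1, 1], [0, 1]]  ->  [[2342329, 1695511], [-1455336, -1053455]]
... * rho(b) = [[1, 1], [0, 1]]  ->  [[2342329, 4037840], [-1455336, -2508791]]
... * rho(a) = [[-5, -8], [-18, -29]]  ->  [[-84392765, -135835992], [52434918, 84397627]]
... * rho(b) = [[1, 1], [0, 1]]  ->  [[-84392765, -220228757], [52434918, 136832545]]
... * rho(b) = [[1, 1], [0, 1]]  ->  [[-84392765, -304621522], [52434918, 189267463]]
... * rho(a^-1) = [[-29, 8], [18, -5]]  ->  [[-3035797211, 847965490], [1886201712, -526857971]]
... * rho(a^-1) = [[-29, 8], [18, -5]]  ->  [[103301497939, -28526205138], [-64183293126, 17723903551]]
... * rho(b^-1) = [[1, -1], [0, 1]]  ->  [[103301497939, -131827703077], [-64183293126, 81907196677]]
tr = 103301497939 + 81907196677 = 185208694616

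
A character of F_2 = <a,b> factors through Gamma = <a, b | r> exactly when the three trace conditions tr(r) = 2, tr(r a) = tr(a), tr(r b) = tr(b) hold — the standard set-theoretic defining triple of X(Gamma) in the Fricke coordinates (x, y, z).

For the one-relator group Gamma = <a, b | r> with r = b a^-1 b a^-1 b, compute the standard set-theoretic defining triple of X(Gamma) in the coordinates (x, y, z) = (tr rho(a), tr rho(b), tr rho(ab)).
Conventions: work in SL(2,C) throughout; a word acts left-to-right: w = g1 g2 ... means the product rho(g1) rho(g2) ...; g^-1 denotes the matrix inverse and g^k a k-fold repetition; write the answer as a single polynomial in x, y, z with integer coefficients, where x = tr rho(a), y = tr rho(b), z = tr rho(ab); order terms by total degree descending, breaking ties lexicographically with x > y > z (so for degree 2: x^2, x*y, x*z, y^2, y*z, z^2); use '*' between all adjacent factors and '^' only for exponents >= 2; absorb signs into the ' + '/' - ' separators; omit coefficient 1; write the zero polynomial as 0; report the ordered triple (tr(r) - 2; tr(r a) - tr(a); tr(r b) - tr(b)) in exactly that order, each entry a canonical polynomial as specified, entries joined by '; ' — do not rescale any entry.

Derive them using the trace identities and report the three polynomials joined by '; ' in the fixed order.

x^2*y^3 - 2*x*y^2*z - x^2*y + y*z^2 + x*z - y - 2; x^2*y^2*z - x^3*y - 2*x*y*z^2 + x^2*z + z^3 + 2*x*y - x - 3*z; x^2*y^4 - 2*x*y^3*z - 2*x^2*y^2 + y^2*z^2 + 3*x*y*z - y^2 - z^2 - y + 2

tr(b^2) = tr(b)*tr(b) - tr(1) = y^2 - 2
tr(b^3) = tr(b)*tr(b^2) - tr(b) = y^3 - 3*y
tr(a b^2) = tr(b)*tr(a b) - tr(a) = y*z - x
use: tr(b^3 a) = tr(b)*tr(a b^2) - tr(a b) = y^2*z - x*y - z
tr(b^2 a^-1 b) = tr(b^3)*tr(a) - tr(b^3 a) = x*y^3 - y^2*z - 2*x*y + z
use: tr(a b a b) = tr(a b)*tr(a b) - tr(1) = z^2 - 2
tr(a b a) = tr(a)*tr(b a) - tr(b) = x*z - y
use: tr(b a b^2 a) = tr(b)*tr(a b a b) - tr(a b a) = y*z^2 - x*z - y
tr(b^2 a^-1 b a) = tr(b a b^2)*tr(a) - tr(b a b^2 a) = x*y^2*z - x^2*y - y*z^2 + y
use: tr(b a^-1 b a^-1 b) = tr(b^2 a^-1 b)*tr(a) - tr(b^2 a^-1 b a) = x^2*y^3 - 2*x*y^2*z - x^2*y + y*z^2 + x*z - y
tr(b a b a b a) = tr(b a)*tr(b a b a) - tr(b^-1 a^-1) = z^3 - 3*z
tr(b a^-1 b a b a) = tr(b a b a b)*tr(a) - tr(b a b a b a) = x*y*z^2 - x^2*z - z^3 - x*y + 3*z
apply: tr(b a^-1 b a^-1 b a) = tr(b a^-1 b a b)*tr(a) - tr(b a^-1 b a b a) = x^2*y^2*z - x^3*y - 2*x*y*z^2 + x^2*z + z^3 + 2*x*y - 3*z
tr(b^4) = tr(b)*tr(b^3) - tr(b^2) = y^4 - 4*y^2 + 2
apply: tr(b^4 a) = tr(b)*tr(b a b^2) - tr(b a b) = y^3*z - x*y^2 - 2*y*z + x
tr(b a^-1 b^3) = tr(b^4)*tr(a) - tr(b^4 a) = x*y^4 - y^3*z - 3*x*y^2 + 2*y*z + x
apply: tr(b^3 a b a) = tr(b)*tr(a b a b^2) - tr(a b a b) = y^2*z^2 - x*y*z - y^2 - z^2 + 2
tr(b a^-1 b^3 a) = tr(b^3 a b)*tr(a) - tr(b^3 a b a) = x*y^3*z - x^2*y^2 - y^2*z^2 - x*y*z + x^2 + y^2 + z^2 - 2
apply: tr(b a^-1 b a^-1 b^2) = tr(b a^-1 b^3)*tr(a) - tr(b a^-1 b^3 a) = x^2*y^4 - 2*x*y^3*z - 2*x^2*y^2 + y^2*z^2 + 3*x*y*z - y^2 - z^2 + 2
assemble the triple (tr(r) - 2; tr(r a) - x; tr(r b) - y)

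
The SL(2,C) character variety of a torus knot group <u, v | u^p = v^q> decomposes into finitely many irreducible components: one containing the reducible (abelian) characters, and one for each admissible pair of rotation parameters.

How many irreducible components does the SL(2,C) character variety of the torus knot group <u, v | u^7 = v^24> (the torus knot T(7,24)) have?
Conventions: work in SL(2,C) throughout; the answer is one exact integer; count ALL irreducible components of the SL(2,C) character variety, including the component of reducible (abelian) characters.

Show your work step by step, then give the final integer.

70

For T(7,24): irreducibility forces the central element u^7 = v^24 to one of +I, -I.
So on each irreducible component the traces are pinned: tr(u) = 2*cos(pi*alpha/7) with 1 <= alpha <= 6, tr(v) = 2*cos(pi*beta/24) with 1 <= beta <= 23.
Consistency of u^7 = (-1)^alpha I with v^24 = (-1)^beta I forces alpha = beta (mod 2).
Enumerate parity-matched pairs: 3*12 odd-odd plus 3*11 even-even gives 69.
components with irreducible characters: 69; plus the single component of reducible (abelian) characters: total 70.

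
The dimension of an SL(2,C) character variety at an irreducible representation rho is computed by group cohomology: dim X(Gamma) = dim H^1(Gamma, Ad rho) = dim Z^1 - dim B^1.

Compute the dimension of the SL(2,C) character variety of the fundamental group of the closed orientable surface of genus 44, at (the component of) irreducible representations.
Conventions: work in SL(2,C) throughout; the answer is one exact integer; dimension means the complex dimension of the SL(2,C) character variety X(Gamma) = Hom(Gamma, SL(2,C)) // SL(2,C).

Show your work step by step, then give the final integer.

258

Gamma = pi_1(Sigma_44) = < a_1, b_1, ..., a_44, b_44 | prod [a_i, b_i] > has 2g = 88 generators and 1 relator.
Before the relator condition, cocycle space has dim 3*88 = 264.
At an irreducible rho, H^2 = coker(d_2) vanishes (Poincare duality: H^2 is dual to H^0 = invariants = 0), so d_2 is surjective onto sl_2 and dim Z^1 = 264 - 3 = 261.
Coboundaries contribute dim B^1 = 3 (injective at irreducible rho).
Hence dim X = 261 - 3 = 258.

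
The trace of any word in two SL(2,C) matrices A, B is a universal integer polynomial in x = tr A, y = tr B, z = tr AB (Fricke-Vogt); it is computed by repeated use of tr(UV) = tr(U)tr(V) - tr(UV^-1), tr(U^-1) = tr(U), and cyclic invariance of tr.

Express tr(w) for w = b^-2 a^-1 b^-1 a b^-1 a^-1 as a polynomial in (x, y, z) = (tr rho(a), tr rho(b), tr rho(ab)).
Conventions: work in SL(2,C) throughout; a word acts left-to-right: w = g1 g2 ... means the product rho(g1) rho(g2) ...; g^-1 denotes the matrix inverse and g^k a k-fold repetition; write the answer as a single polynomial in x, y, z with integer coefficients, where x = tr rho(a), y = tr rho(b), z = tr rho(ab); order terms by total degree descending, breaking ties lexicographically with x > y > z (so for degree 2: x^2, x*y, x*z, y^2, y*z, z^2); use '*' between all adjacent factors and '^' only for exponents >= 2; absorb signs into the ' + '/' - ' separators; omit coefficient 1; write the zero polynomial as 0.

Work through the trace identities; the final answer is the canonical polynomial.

tr(b^-1) = tr(b) = y
tr(b^-2) = tr(b^-1)*tr(b) - tr(1) = y^2 - 2
use: tr(b^-3) = tr(b^-2)*tr(b) - tr(b^-1) = y^3 - 3*y
tr(b a b) = tr(b)*tr(a b) - tr(a) = y*z - x
tr(b a b a) = tr(b a)*tr(b a) - tr(1)   [split at repeated b] = z^2 - 2
apply: tr(a^-1 b a b) = tr(b a b)*tr(a) - tr(b a b a) = x*y*z - x^2 - z^2 + 2
use: tr(b^-1 a^-1 b a) = tr(a^-1 b a)*tr(b) - tr(a^-1 b a b) = -x*y*z + x^2 + y^2 + z^2 - 2
use: tr(a^-1 b a b^-2) = tr(b^-1 a^-1 b a)*tr(b) - tr(b^-1 a^-1 b a b) = -x*y^2*z + x^2*y + y^3 + y*z^2 - 3*y
use: tr(a b^-3 a^-1 b) = tr(a^-1 b a b^-2)*tr(b) - tr(a^-1 b a b^-1) = -x*y^3*z + x^2*y^2 + y^4 + y^2*z^2 + x*y*z - x^2 - 4*y^2 - z^2 + 2
tr(b^-2 a^-1 b^-1 a b^-1) = tr(a b^-3 a^-1)*tr(b) - tr(a b^-3 a^-1 b) = x*y^3*z - x^2*y^2 - y^2*z^2 - x*y*z + x^2 + y^2 + z^2 - 2
tr(a^2) = tr(a)*tr(a) - tr(1) = x^2 - 2
tr(a^2 b) = tr(a)*tr(b a) - tr(b) = x*z - y
use: tr(a^2 b^-1) = tr(a^2)*tr(b) - tr(a^2 b) = x^2*y - x*z - y
use: tr(b^-1 a^2 b^-1) = tr(a^2 b^-1)*tr(b) - tr(a^2) = x^2*y^2 - x*y*z - x^2 - y^2 + 2
apply: tr(b^-1 a^2 b^-2) = tr(b^-1 a^2 b^-1)*tr(b) - tr(b^-1 a^2) = x^2*y^3 - x*y^2*z - 2*x^2*y - y^3 + x*z + 3*y
tr(a^3) = tr(a)*tr(a^2) - tr(a) = x^3 - 3*x
tr(a^3 b) = tr(a)*tr(a b a) - tr(a b) = x^2*z - x*y - z
use: tr(b^-1 a^3) = tr(a^3)*tr(b) - tr(a^3 b) = x^3*y - x^2*z - 2*x*y + z
use: tr(a^2 b^-2 a) = tr(b^-1 a^3)*tr(b) - tr(b^-1 a^3 b) = x^3*y^2 - x^2*y*z - x^3 - 2*x*y^2 + y*z + 3*x
tr(a b a^2 b) = tr(a)*tr(b a b a) - tr(b a b) = x*z^2 - y*z - x
tr(b^-1 a b a^2) = tr(a b a^2)*tr(b) - tr(a b a^2 b) = x^2*y*z - x*y^2 - x*z^2 + x
tr(a^2 b^-2 a b) = tr(b^-1 a b a^2)*tr(b) - tr(b^-1 a b a^2 b) = x^2*y^2*z - x*y^3 - x*y*z^2 - x^2*z + 2*x*y + z
apply: tr(b^-1 a^2 b^-2 a) = tr(a^2 b^-2 a)*tr(b) - tr(a^2 b^-2 a b) = x^3*y^3 - 2*x^2*y^2*z - x^3*y - x*y^3 + x*y*z^2 + x^2*z + y^2*z + x*y - z
use: tr(a b^-2 a^-1 b^-1 a) = tr(b^-1 a^2 b^-2)*tr(a) - tr(b^-1 a^2 b^-2 a) = x^2*y^2*z - x^3*y - x*y*z^2 - y^2*z + 2*x*y + z
apply: tr(a b^-1) = tr(a)*tr(b) - tr(a b) = x*y - z
tr(b a b a b) = tr(b)*tr(a b a b) - tr(a b a) = y*z^2 - x*z - y
tr(b a b a b a) = tr(a b)*tr(a b a b) - tr(a^-1 b^-1)   [split at repeated a] = z^3 - 3*z
apply: tr(a^-1 b a b a b) = tr(b a b a b)*tr(a) - tr(b a b a b a) = x*y*z^2 - x^2*z - z^3 - x*y + 3*z
use: tr(a^-1 b a b a b^-1) = tr(a^-1 b a b a)*tr(b) - tr(a^-1 b a b a b) = -x*y*z^2 + x^2*z + y^2*z + z^3 - 3*z
tr(a b a b^-2 a^-1 b) = tr(a^-1 b a b a b^-1)*tr(b) - tr(a^-1 b a b a) = -x*y^2*z^2 + x^2*y*z + y^3*z + y*z^3 - 4*y*z + x
tr(a b^-2 a^-1 b^-1 a b) = tr(a b a b^-2 a^-1)*tr(b) - tr(a b a b^-2 a^-1 b) = x*y^2*z^2 - x^2*y*z - y^3*z - y*z^3 + x*y^2 + 3*y*z - x
tr(b^-2 a^-1 b^-1 a b^-1 a) = tr(a b^-2 a^-1 b^-1 a)*tr(b) - tr(a b^-2 a^-1 b^-1 a b) = x^2*y^3*z - x^3*y^2 - 2*x*y^2*z^2 + x^2*y*z + y*z^3 + x*y^2 - 2*y*z + x
tr(b^-2 a^-1 b^-1 a b^-1 a^-1) = tr(b^-2 a^-1 b^-1 a b^-1)*tr(a) - tr(b^-2 a^-1 b^-1 a b^-1 a) = x*y^2*z^2 - 2*x^2*y*z - y*z^3 + x^3 + x*z^2 + 2*y*z - 3*x

x*y^2*z^2 - 2*x^2*y*z - y*z^3 + x^3 + x*z^2 + 2*y*z - 3*x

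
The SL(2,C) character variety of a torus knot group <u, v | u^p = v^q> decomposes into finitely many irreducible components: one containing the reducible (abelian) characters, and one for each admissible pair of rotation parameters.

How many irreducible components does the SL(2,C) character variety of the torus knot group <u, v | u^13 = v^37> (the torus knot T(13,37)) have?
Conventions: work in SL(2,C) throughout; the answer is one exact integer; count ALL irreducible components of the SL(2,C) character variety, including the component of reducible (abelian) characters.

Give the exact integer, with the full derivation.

217

Gamma = < u, v | u^13 = v^37 > (torus knot T(13,37)); the central element u^13 = v^37 acts as +I or -I in any irreducible SL(2,C) representation.
This locks tr(u) to 2*cos(pi*alpha/13), alpha in 1..12, and tr(v) to 2*cos(pi*beta/37), beta in 1..36, on each component of irreducible characters.
The two central values (-1)^alpha I and (-1)^beta I must be the same matrix, so alpha and beta share a parity.
Counting: 6 odd alphas x 18 odd betas + 6 even alphas x 18 even betas = 108 + 108 = 216.
components with irreducible characters: 216; plus the single component of reducible (abelian) characters: total 217.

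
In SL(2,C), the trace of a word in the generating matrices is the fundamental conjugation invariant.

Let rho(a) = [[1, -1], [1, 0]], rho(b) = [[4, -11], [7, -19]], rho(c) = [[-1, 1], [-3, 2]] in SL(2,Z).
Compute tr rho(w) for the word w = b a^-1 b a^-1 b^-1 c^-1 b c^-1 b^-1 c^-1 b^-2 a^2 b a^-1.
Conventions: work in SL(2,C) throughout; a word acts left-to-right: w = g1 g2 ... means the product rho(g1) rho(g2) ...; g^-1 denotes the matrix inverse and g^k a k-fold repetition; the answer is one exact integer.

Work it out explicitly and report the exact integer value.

-81701

rho(b) = [[4, -11], [7, -19]]
... * rho(a^-1) = [[0, 1], [-1, 1]]  ->  [[11, -7], [19, -12]]
... * rho(b) = [[4, -11], [7, -19]]  ->  [[-5, 12], [-8, 19]]
... * rho(a^-1) = [[0, 1], [-1, 1]]  ->  [[-12, 7], [-19, 11]]
... * rho(b^-1) = [[-19, 11], [-7, 4]]  ->  [[179, -104], [284, -165]]
... * rho(c^-1) = [[2, -1], [3, -1]]  ->  [[46, -75], [73, -119]]
... * rho(b) = [[4, -11], [7, -19]]  ->  [[-341, 919], [-541, 1458]]
... * rho(c^-1) = [[2, -1], [3, -1]]  ->  [[2075, -578], [3292, -917]]
... * rho(b^-1) = [[-19, 11], [-7, 4]]  ->  [[-35379, 20513], [-56129, 32544]]
... * rho(c^-1) = [[2, -1], [3, -1]]  ->  [[-9219, 14866], [-14626, 23585]]
... * rho(b^-1) = [[-19, 11], [-7, 4]]  ->  [[71099, -41945], [112799, -66546]]
... * rho(b^-1) = [[-19, 11], [-7, 4]]  ->  [[-1057266, 614309], [-1677359, 974605]]
... * rho(a) = [[1, -1], [1, 0]]  ->  [[-442957, 1057266], [-702754, 1677359]]
... * rho(a) = [[1, -1], [1, 0]]  ->  [[614309, 442957], [974605, 702754]]
... * rho(b) = [[4, -11], [7, -19]]  ->  [[5557935, -15173582], [8817698, -24072981]]
... * rho(a^-1) = [[0, 1], [-1, 1]]  ->  [[15173582, -9615647], [24072981, -15255283]]
tr = 15173582 + -15255283 = -81701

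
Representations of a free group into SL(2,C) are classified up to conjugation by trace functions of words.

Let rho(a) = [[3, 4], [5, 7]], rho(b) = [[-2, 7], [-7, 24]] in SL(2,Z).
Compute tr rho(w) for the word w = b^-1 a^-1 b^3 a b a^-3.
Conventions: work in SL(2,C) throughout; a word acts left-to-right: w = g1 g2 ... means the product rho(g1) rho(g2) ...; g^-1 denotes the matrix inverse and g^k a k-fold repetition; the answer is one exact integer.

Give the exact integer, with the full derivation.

rho(b^-1) = [[24, -7], [7, -2]]
... * rho(a^-1) = [[7, -4], [-5, 3]]  ->  [[203, -117], [59, -34]]
... * rho(b) = [[-2, 7], [-7, 24]]  ->  [[413, -1387], [120, -403]]
... * rho(b) = [[-2, 7], [-7, 24]]  ->  [[8883, -30397], [2581, -8832]]
... * rho(b) = [[-2, 7], [-7, 24]]  ->  [[195013, -667347], [56662, -193901]]
... * rho(a) = [[3, 4], [5, 7]]  ->  [[-2751696, -3891377], [-799519, -1130659]]
... * rho(b) = [[-2, 7], [-7, 24]]  ->  [[32743031, -112654920], [9513651, -32732449]]
... * rho(a^-1) = [[7, -4], [-5, 3]]  ->  [[792475817, -468936884], [230257802, -136251951]]
... * rho(a^-1) = [[7, -4], [-5, 3]]  ->  [[7892015139, -4576713920], [2293064369, -1329787061]]
... * rho(a^-1) = [[7, -4], [-5, 3]]  ->  [[78127675573, -45298202316], [22700385888, -13161618659]]
tr = 78127675573 + -13161618659 = 64966056914

64966056914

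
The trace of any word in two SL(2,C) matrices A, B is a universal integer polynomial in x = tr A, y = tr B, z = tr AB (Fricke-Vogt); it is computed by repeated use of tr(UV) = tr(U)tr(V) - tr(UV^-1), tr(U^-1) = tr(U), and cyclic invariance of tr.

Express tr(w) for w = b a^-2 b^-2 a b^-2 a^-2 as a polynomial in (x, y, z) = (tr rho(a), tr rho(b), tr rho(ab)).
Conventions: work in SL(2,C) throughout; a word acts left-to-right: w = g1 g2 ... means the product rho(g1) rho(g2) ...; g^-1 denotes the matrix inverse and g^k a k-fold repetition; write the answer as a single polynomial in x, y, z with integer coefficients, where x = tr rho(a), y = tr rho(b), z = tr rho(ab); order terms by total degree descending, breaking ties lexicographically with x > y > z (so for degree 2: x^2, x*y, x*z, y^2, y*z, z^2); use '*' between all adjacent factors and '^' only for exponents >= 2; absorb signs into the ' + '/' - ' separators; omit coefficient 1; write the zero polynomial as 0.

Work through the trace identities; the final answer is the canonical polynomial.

trace(b^-1) = trace(b) = y
trace(b a b) = trace(b) trace(a b) - trace(a) = y*z - x
trace(b a b a) = trace(a b) trace(a b) - trace(1) = z^2 - 2
trace(a b a^-1 b) = trace(b a b) trace(a) - trace(b a b a) = x*y*z - x^2 - z^2 + 2
trace(a^-1 b^-1 a b) = trace(a b a^-1) trace(b) - trace(a b a^-1 b) = -x*y*z + x^2 + y^2 + z^2 - 2
trace(a^-1 b^-1 a b^-1) = trace(a^-1 b^-1 a) trace(b) - trace(a^-1 b^-1 a b) = x*y*z - x^2 - z^2 + 2
trace(a^2) = trace(a) trace(a) - trace(1) = x^2 - 2
trace(b a^2) = trace(a) trace(b a) - trace(b) = x*z - y
trace(a^2 b a) = trace(a) trace(b a^2) - trace(b a) = x^2*z - x*y - z
trace(a^2 b a b) = trace(a) trace(b a b a) - trace(b a b) = x*z^2 - y*z - x
trace(b^-1 a^2 b a) = trace(a^2 b a) trace(b) - trace(a^2 b a b) = x^2*y*z - x*y^2 - x*z^2 + x
trace(a b a^-1 b^-1 a) = trace(b^-1 a^2 b) trace(a) - trace(b^-1 a^2 b a) = -x^2*y*z + x^3 + x*y^2 + x*z^2 - 3*x
trace(b a b a b) = trace(b) trace(a b a b) - trace(a b a) = y*z^2 - x*z - y
trace(b a b a b a) = trace(a b a b) trace(a b) - trace(b a) = z^3 - 3*z
trace(a b a b a^-1 b) = trace(b a b a b) trace(a) - trace(b a b a b a) = x*y*z^2 - x^2*z - z^3 - x*y + 3*z
trace(a b a^-1 b^-1 a b) = trace(a b a b a^-1) trace(b) - trace(a b a b a^-1 b) = -x*y*z^2 + x^2*z + y^2*z + z^3 - 3*z
trace(a b a^-1 b^-1 a b^-1) = trace(a b a^-1 b^-1 a) trace(b) - trace(a b a^-1 b^-1 a b) = -x^2*y^2*z + x^3*y + x*y^3 + 2*x*y*z^2 - x^2*z - y^2*z - z^3 - 3*x*y + 3*z
trace(b a^-1 b^-1 a b^-2 a) = trace(a b a^-1 b^-1 a b^-1) trace(b) - trace(a b a^-1 b^-1 a) = -x^2*y^3*z + x^3*y^2 + x*y^4 + 2*x*y^2*z^2 - y^3*z - y*z^3 - x^3 - 4*x*y^2 - x*z^2 + 3*y*z + 3*x
trace(a b^-2 a^-1 b a^-1 b^-1) = trace(b a^-1 b^-1 a b^-2) trace(a) - trace(b a^-1 b^-1 a b^-2 a) = x^2*y^3*z - x^3*y^2 - x*y^4 - 2*x*y^2*z^2 + x^2*y*z + y^3*z + y*z^3 + 4*x*y^2 - 3*y*z - x
trace(b a^-1 b^-2 a b^-2 a^-1) = trace(a b^-2 a^-1 b a^-1 b^-1) trace(b) - trace(a b^-2 a^-1 b a^-1) = x^2*y^4*z - x^3*y^3 - x*y^5 - 2*x*y^3*z^2 + x^2*y^2*z + y^4*z + y^2*z^3 + 4*x*y^3 - 3*y^2*z - x*y - z
trace(b^-2) = trace(b^-1) trace(b) - trace(1) = y^2 - 2
trace(a^-1 b^-2 a b) = trace(b^-1 a b a^-1) trace(b) - trace(b^-1 a b a^-1 b) = -x*y^2*z + x^2*y + y^3 + y*z^2 - 3*y
trace(a^-1 b^-2 a b^-1) = trace(a^-1 b^-2 a) trace(b) - trace(a^-1 b^-2 a b) = x*y^2*z - x^2*y - y*z^2 + y
trace(a^-1 b^-2 a b^-2 a^-2 b) = trace(b a^-1 b^-2 a b^-2 a^-1) trace(a) - trace(b a^-1 b^-2 a b^-2) = x^3*y^4*z - x^4*y^3 - x^2*y^5 - 2*x^2*y^3*z^2 + x^3*y^2*z + x*y^4*z + x*y^2*z^3 + 4*x^2*y^3 - 4*x*y^2*z + y*z^2 - x*z - y
trace(a b^-1) = trace(a) trace(b) - trace(a b) = x*y - z
trace(b^-1 a b^-1) = trace(a b^-1) trace(b) - trace(a) = x*y^2 - y*z - x
trace(b^-1 a^-2 b^-1 a) = trace(b^-1 a b^-1 a^-1) trace(a) - trace(b^-1 a b^-1) = x^2*y*z - x^3 - x*y^2 - x*z^2 + y*z + 3*x
trace(b^-1 a b^-2 a^-2) = trace(b^-1 a^-2 b^-1 a) trace(b) - trace(b^-1 a^-2 b^-1 a b) = x^2*y^2*z - x^3*y - x*y^3 - x*y*z^2 + y^2*z + 3*x*y - z
trace(b a^-2 b^-2 a b^-2 a^-2) = trace(a^-1 b^-2 a b^-2 a^-2 b) trace(a) - trace(a^-1 b^-2 a b^-2 a^-2 b a) = x^4*y^4*z - x^5*y^3 - x^3*y^5 - 2*x^3*y^3*z^2 + x^4*y^2*z + x^2*y^4*z + x^2*y^2*z^3 + 4*x^3*y^3 - 5*x^2*y^2*z + x^3*y + x*y^3 + 2*x*y*z^2 - x^2*z - y^2*z - 4*x*y + z

x^4*y^4*z - x^5*y^3 - x^3*y^5 - 2*x^3*y^3*z^2 + x^4*y^2*z + x^2*y^4*z + x^2*y^2*z^3 + 4*x^3*y^3 - 5*x^2*y^2*z + x^3*y + x*y^3 + 2*x*y*z^2 - x^2*z - y^2*z - 4*x*y + z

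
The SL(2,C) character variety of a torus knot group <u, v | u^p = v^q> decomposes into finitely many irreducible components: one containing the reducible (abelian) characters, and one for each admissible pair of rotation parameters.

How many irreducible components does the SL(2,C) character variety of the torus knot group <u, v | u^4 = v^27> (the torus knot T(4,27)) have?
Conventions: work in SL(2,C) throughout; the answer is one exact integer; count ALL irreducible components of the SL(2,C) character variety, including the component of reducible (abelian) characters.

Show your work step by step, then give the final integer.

40

Gamma = < u, v | u^4 = v^27 > (torus knot T(4,27)); the central element u^4 = v^27 acts as +I or -I in any irreducible SL(2,C) representation.
On an irreducible component, tr(u) is locked at 2*cos(pi*alpha/4) for some alpha in 1..3, and tr(v) at 2*cos(pi*beta/27) for some beta in 1..26.
u^4 = (-1)^alpha I and v^27 = (-1)^beta I must agree, so alpha and beta have equal parity.
count pairs: odd alpha (2 choices) x odd beta (13), plus even alpha (1) x even beta (13): 2*13 + 1*13 = 39.
components with irreducible characters: 39; plus the single component of reducible (abelian) characters: total 40.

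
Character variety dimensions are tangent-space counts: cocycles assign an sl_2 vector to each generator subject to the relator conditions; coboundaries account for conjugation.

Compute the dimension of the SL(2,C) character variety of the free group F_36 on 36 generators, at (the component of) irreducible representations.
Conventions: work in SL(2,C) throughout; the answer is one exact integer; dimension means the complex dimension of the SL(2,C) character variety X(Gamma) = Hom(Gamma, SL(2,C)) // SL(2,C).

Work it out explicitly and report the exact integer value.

Here Gamma is free of rank 36 — no relator constrains a cocycle.
So Z^1 = (sl_2)^36 in full: dim Z^1 = 108.
dim B^1 = 3: the coboundary map is injective because an irreducible image has centralizer 0 in sl_2.
dim H^1 = 108 - 3 = 105, which is dim X.

105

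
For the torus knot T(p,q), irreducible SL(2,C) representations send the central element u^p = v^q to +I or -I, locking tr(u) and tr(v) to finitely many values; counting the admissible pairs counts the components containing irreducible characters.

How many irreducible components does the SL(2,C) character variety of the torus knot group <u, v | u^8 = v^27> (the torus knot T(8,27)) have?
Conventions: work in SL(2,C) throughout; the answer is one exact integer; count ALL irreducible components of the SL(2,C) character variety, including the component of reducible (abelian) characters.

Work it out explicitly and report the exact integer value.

For T(8,27): irreducibility forces the central element u^8 = v^27 to one of +I, -I.
So on each irreducible component the traces are pinned: tr(u) = 2*cos(pi*alpha/8) with 1 <= alpha <= 7, tr(v) = 2*cos(pi*beta/27) with 1 <= beta <= 26.
Consistency of u^8 = (-1)^alpha I with v^27 = (-1)^beta I forces alpha = beta (mod 2).
count pairs: odd alpha (4 choices) x odd beta (13), plus even alpha (3) x even beta (13): 4*13 + 3*13 = 91.
That is 91 components of irreducible characters, and with the reducible (abelian) component the total is 92.

92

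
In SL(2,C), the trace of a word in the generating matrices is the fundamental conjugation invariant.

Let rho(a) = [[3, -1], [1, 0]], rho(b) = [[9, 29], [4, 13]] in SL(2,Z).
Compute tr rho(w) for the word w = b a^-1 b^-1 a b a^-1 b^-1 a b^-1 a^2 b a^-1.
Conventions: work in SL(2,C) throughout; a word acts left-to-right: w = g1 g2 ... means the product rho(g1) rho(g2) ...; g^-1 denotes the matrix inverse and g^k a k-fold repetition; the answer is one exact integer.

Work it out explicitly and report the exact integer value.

rho(b) = [[9, 29], [4, 13]]
... * rho(a^-1) = [[0, 1], [-1, 3]]  ->  [[-29, 96], [-13, 43]]
... * rho(b^-1) = [[13, -29], [-4, 9]]  ->  [[-761, 1705], [-341, 764]]
... * rho(a) = [[3, -1], [1, 0]]  ->  [[-578, 761], [-259, 341]]
... * rho(b) = [[9, 29], [4, 13]]  ->  [[-2158, -6869], [-967, -3078]]
... * rho(a^-1) = [[0, 1], [-1, 3]]  ->  [[6869, -22765], [3078, -10201]]
... * rho(b^-1) = [[13, -29], [-4, 9]]  ->  [[180357, -404086], [80818, -181071]]
... * rho(a) = [[3, -1], [1, 0]]  ->  [[136985, -180357], [61383, -80818]]
... * rho(b^-1) = [[13, -29], [-4, 9]]  ->  [[2502233, -5595778], [1121251, -2507469]]
... * rho(a) = [[3, -1], [1, 0]]  ->  [[1910921, -2502233], [856284, -1121251]]
... * rho(a) = [[3, -1], [1, 0]]  ->  [[3230530, -1910921], [1447601, -856284]]
... * rho(b) = [[9, 29], [4, 13]]  ->  [[21431086, 68843397], [9603273, 30848737]]
... * rho(a^-1) = [[0, 1], [-1, 3]]  ->  [[-68843397, 227961277], [-30848737, 102149484]]
tr = -68843397 + 102149484 = 33306087

33306087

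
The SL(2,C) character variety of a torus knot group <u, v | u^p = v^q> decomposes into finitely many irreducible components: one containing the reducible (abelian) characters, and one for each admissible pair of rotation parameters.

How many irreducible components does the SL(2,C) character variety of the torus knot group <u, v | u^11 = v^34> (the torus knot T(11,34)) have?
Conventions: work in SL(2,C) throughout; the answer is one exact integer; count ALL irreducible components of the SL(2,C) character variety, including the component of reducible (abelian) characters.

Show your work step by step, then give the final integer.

166

For T(11,34): irreducibility forces the central element u^11 = v^34 to one of +I, -I.
So on each irreducible component the traces are pinned: tr(u) = 2*cos(pi*alpha/11) with 1 <= alpha <= 10, tr(v) = 2*cos(pi*beta/34) with 1 <= beta <= 33.
The two central values (-1)^alpha I and (-1)^beta I must be the same matrix, so alpha and beta share a parity.
Enumerate parity-matched pairs: 5*17 odd-odd plus 5*16 even-even gives 165.
components with irreducible characters: 165; plus the single component of reducible (abelian) characters: total 166.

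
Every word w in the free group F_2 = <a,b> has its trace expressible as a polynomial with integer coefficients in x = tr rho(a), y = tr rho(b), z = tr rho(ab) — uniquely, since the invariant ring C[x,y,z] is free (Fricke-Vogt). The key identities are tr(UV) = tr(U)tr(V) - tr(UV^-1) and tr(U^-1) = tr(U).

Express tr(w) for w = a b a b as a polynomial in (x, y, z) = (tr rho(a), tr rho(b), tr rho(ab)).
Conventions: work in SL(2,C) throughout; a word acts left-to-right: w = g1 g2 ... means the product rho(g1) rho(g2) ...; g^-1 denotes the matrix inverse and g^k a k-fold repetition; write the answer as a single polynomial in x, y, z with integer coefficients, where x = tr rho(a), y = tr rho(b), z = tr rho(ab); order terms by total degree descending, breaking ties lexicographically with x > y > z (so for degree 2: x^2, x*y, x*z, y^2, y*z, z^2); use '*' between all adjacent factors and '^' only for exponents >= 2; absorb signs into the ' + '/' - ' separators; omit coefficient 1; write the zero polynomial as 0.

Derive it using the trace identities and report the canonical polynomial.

and tr(a b a b) = tr(b a) * tr(b a) - tr(1)   [split at repeated b] = z^2 - 2

z^2 - 2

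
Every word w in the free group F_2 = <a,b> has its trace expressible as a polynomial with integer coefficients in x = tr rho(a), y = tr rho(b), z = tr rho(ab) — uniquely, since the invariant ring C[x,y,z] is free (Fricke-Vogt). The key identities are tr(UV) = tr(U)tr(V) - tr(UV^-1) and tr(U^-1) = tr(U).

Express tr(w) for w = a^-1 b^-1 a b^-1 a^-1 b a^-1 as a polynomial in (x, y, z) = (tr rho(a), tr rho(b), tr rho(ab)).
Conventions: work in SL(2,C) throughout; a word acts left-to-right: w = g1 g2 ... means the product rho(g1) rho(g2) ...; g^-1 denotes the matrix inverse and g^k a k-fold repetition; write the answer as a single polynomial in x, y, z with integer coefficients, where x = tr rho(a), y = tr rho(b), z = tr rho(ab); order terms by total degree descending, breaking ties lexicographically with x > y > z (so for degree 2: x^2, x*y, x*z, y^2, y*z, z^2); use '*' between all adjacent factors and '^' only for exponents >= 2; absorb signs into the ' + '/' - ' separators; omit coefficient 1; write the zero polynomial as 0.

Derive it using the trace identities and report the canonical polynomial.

trace(a^-1) = trace(a) = x
next, trace(a^2 b) = trace(a)*trace(b a) - trace(b) = x*z - y
trace(a^2) = trace(a)*trace(a) - trace(1) = x^2 - 2
and trace(b a^2 b) = trace(b)*trace(a^2 b) - trace(a^2) = x*y*z - x^2 - y^2 + 2
trace(b a b a) = trace(b a)*trace(b a) - trace(1) = z^2 - 2
and trace(b a b) = trace(b)*trace(a b) - trace(a) = y*z - x
next, trace(b a^2 b a) = trace(a)*trace(b a b a) - trace(b a b) = x*z^2 - y*z - x
next, trace(a b a^-1 b a) = trace(b a^2 b)*trace(a) - trace(b a^2 b a) = x^2*y*z - x^3 - x*y^2 - x*z^2 + y*z + 3*x
trace(b a b a b) = trace(b)*trace(a b a b) - trace(a b a) = y*z^2 - x*z - y
and trace(b a b a b a) = trace(b a b a)*trace(b a) - trace(a b) = z^3 - 3*z
and trace(a b a^-1 b a b) = trace(b a b a b)*trace(a) - trace(b a b a b a) = x*y*z^2 - x^2*z - z^3 - x*y + 3*z
next, trace(b a^-1 b a b^-1 a) = trace(a b a^-1 b a)*trace(b) - trace(a b a^-1 b a b) = x^2*y^2*z - x^3*y - x*y^3 - 2*x*y*z^2 + x^2*z + y^2*z + z^3 + 4*x*y - 3*z
trace(a b^-1 a^-1 b a^-1 b) = trace(b a^-1 b a b^-1)*trace(a) - trace(b a^-1 b a b^-1 a) = -x^2*y^2*z + x^3*y + x*y^3 + 2*x*y*z^2 - x^2*z - y^2*z - z^3 - 3*x*y + 3*z
next, trace(b^-1 a b^-1 a^-1 b a^-1) = trace(a b^-1 a^-1 b a^-1)*trace(b) - trace(a b^-1 a^-1 b a^-1 b) = x^2*y^2*z - x^3*y - x*y^3 - 2*x*y*z^2 + x^2*z + y^2*z + z^3 + 4*x*y - 3*z
trace(a^-1 b^-1 a b^-1 a^-1 b a^-1) = trace(b^-1 a b^-1 a^-1 b a^-1)*trace(a) - trace(b^-1 a b^-1 a^-1 b) = x^3*y^2*z - x^4*y - x^2*y^3 - 2*x^2*y*z^2 + x^3*z + x*y^2*z + x*z^3 + 4*x^2*y - 3*x*z - y

x^3*y^2*z - x^4*y - x^2*y^3 - 2*x^2*y*z^2 + x^3*z + x*y^2*z + x*z^3 + 4*x^2*y - 3*x*z - y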